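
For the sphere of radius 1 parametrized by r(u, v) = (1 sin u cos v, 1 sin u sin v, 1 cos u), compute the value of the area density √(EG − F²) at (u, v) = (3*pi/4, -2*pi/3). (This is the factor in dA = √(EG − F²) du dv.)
√(EG − F²)|_{(3*pi/4, -2*pi/3)} = sqrt(2)/2

E = 1, F = 0, G = sin(u)^2, so EG − F² = sin(u)^2. Taking the positive square root: √(EG − F²) = Abs(sin(u)). At (u, v) = (3*pi/4, -2*pi/3): sqrt(2)/2.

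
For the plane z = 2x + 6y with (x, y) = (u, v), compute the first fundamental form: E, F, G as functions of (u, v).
E = 5;  F = 12;  G = 37

Compute partials: r_u = (1, 0, 2), r_v = (0, 1, 6). Then
  E = r_u · r_u = 5,
  F = r_u · r_v = 12,
  G = r_v · r_v = 37.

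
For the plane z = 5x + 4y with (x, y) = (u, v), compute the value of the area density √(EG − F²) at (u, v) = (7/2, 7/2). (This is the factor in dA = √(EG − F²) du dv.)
√(EG − F²)|_{(7/2, 7/2)} = sqrt(42)

E = 26, F = 20, G = 17, so EG − F² = 42. Taking the positive square root: √(EG − F²) = sqrt(42). At (u, v) = (7/2, 7/2): sqrt(42).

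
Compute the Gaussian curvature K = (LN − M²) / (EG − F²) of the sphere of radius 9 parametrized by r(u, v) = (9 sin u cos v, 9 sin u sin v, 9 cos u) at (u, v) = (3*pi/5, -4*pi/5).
K = 1/81

Coefficients of the first fundamental form: E = 81, F = 0, G = 81*sin(u)^2.
Coefficients of the second fundamental form: L = -9*sin(u)/Abs(sin(u)), M = 0, N = -9*sin(u)^3/Abs(sin(u)).
Assemble K = (LN − M²)/(EG − F²) = 1/81. At (u, v) = (3*pi/5, -4*pi/5): K = 1/81.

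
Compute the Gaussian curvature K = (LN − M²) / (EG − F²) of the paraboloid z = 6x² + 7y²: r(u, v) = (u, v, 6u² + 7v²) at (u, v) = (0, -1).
K = 168/38809

Coefficients of the first fundamental form: E = 144*u^2 + 1, F = 168*u*v, G = 196*v^2 + 1.
Coefficients of the second fundamental form: L = 12/sqrt(144*u^2 + 196*v^2 + 1), M = 0, N = 14/sqrt(144*u^2 + 196*v^2 + 1).
Assemble K = (LN − M²)/(EG − F²) = 168/(20736*u^4 + 56448*u^2*v^2 + 288*u^2 + 38416*v^4 + 392*v^2 + 1). At (u, v) = (0, -1): K = 168/38809.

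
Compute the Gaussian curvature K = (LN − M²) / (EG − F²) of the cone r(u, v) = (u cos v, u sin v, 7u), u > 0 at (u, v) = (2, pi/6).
K = 0

Coefficients of the first fundamental form: E = 50, F = 0, G = u^2.
Coefficients of the second fundamental form: L = 0, M = 0, N = 7*sqrt(2)*u^2/(10*Abs(u)).
Assemble K = (LN − M²)/(EG − F²) = 0. At (u, v) = (2, pi/6): K = 0.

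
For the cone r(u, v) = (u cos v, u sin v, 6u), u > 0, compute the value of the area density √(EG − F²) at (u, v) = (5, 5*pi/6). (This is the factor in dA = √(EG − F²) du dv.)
√(EG − F²)|_{(5, 5*pi/6)} = 5*sqrt(37)

E = 37, F = 0, G = u^2, so EG − F² = 37*u^2. Taking the positive square root: √(EG − F²) = sqrt(37)*Abs(u). At (u, v) = (5, 5*pi/6): 5*sqrt(37).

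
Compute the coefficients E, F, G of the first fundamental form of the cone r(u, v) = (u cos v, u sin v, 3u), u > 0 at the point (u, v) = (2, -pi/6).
E = 10;  F = 0;  G = 4

Partials: r_u = (cos(v), sin(v), 3), r_v = (-u*sin(v), u*cos(v), 0). As functions of (u, v):
  E = r_u · r_u = 10,
  F = r_u · r_v = 0,
  G = r_v · r_v = u^2.
Evaluating at (u, v) = (2, -pi/6): E = 10, F = 0, G = 4.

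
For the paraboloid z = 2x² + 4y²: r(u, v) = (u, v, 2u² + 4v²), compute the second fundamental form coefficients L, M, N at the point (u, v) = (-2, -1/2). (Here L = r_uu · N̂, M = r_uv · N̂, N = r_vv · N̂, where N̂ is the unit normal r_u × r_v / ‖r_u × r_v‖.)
L = 4/9;  M = 0;  N = 8/9

Compute the unit normal N̂(u, v) = (-4*u/sqrt(16*u^2 + 64*v^2 + 1), -8*v/sqrt(16*u^2 + 64*v^2 + 1), 1/sqrt(16*u^2 + 64*v^2 + 1)), and the second partials r_uu, r_uv, r_vv. Take dot products:
  L(u, v) = r_uu · N̂ = 4/sqrt(16*u^2 + 64*v^2 + 1),
  M(u, v) = r_uv · N̂ = 0,
  N(u, v) = r_vv · N̂ = 8/sqrt(16*u^2 + 64*v^2 + 1).
Evaluating at (u, v) = (-2, -1/2):
  L = 4/9, M = 0, N = 8/9.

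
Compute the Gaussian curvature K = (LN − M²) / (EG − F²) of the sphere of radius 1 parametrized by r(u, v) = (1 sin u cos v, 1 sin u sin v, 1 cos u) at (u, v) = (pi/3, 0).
K = 1

Coefficients of the first fundamental form: E = 1, F = 0, G = sin(u)^2.
Coefficients of the second fundamental form: L = -sin(u)/Abs(sin(u)), M = 0, N = -sin(u)^3/Abs(sin(u)).
Assemble K = (LN − M²)/(EG − F²) = 1. At (u, v) = (pi/3, 0): K = 1.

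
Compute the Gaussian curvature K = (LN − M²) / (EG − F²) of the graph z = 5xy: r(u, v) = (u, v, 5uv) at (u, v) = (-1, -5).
K = -25/423801

Coefficients of the first fundamental form: E = 25*v^2 + 1, F = 25*u*v, G = 25*u^2 + 1.
Coefficients of the second fundamental form: L = 0, M = 5/sqrt(25*u^2 + 25*v^2 + 1), N = 0.
Assemble K = (LN − M²)/(EG − F²) = -25/(625*u^4 + 1250*u^2*v^2 + 50*u^2 + 625*v^4 + 50*v^2 + 1). At (u, v) = (-1, -5): K = -25/423801.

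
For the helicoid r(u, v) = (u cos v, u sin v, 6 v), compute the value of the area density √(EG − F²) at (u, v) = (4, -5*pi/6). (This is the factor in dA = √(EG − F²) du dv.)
√(EG − F²)|_{(4, -5*pi/6)} = 2*sqrt(13)

E = 1, F = 0, G = u^2 + 36, so EG − F² = u^2 + 36. Taking the positive square root: √(EG − F²) = sqrt(u^2 + 36). At (u, v) = (4, -5*pi/6): 2*sqrt(13).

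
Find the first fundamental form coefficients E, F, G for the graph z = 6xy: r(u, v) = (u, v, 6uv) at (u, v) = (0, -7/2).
E = 442;  F = 0;  G = 1

Partials: r_u = (1, 0, 6*v), r_v = (0, 1, 6*u). As functions of (u, v):
  E = r_u · r_u = 36*v^2 + 1,
  F = r_u · r_v = 36*u*v,
  G = r_v · r_v = 36*u^2 + 1.
Evaluating at (u, v) = (0, -7/2): E = 442, F = 0, G = 1.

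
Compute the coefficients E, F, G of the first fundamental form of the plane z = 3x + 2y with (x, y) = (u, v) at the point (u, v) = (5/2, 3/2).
E = 10;  F = 6;  G = 5

Partials: r_u = (1, 0, 3), r_v = (0, 1, 2). As functions of (u, v):
  E = r_u · r_u = 10,
  F = r_u · r_v = 6,
  G = r_v · r_v = 5.
Evaluating at (u, v) = (5/2, 3/2): E = 10, F = 6, G = 5.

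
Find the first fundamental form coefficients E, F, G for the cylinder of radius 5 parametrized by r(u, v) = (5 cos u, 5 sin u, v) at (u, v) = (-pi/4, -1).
E = 25;  F = 0;  G = 1

Partials: r_u = (-5*sin(u), 5*cos(u), 0), r_v = (0, 0, 1). As functions of (u, v):
  E = r_u · r_u = 25,
  F = r_u · r_v = 0,
  G = r_v · r_v = 1.
Evaluating at (u, v) = (-pi/4, -1): E = 25, F = 0, G = 1.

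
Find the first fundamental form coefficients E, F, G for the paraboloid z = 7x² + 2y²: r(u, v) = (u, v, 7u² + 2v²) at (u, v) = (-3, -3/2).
E = 1765;  F = 252;  G = 37

Partials: r_u = (1, 0, 14*u), r_v = (0, 1, 4*v). As functions of (u, v):
  E = r_u · r_u = 196*u^2 + 1,
  F = r_u · r_v = 56*u*v,
  G = r_v · r_v = 16*v^2 + 1.
Evaluating at (u, v) = (-3, -3/2): E = 1765, F = 252, G = 37.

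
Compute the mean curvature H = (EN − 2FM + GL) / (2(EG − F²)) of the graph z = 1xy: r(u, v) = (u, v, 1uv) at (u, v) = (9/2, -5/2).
H = 9*sqrt(110)/1210

With E = v^2 + 1, F = u*v, G = u^2 + 1, L = 0, M = 1/sqrt(u^2 + v^2 + 1), N = 0, assemble
  H = (EN − 2FM + GL) / (2(EG − F²)) = -u*v/(u^2 + v^2 + 1)^(3/2).
At (u, v) = (9/2, -5/2): H = 9*sqrt(110)/1210.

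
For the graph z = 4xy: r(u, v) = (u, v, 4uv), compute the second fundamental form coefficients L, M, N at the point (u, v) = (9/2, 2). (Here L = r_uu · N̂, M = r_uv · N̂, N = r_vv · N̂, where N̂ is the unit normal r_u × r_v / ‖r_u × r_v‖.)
L = 0;  M = 4*sqrt(389)/389;  N = 0

Compute the unit normal N̂(u, v) = (-4*v/sqrt(16*u^2 + 16*v^2 + 1), -4*u/sqrt(16*u^2 + 16*v^2 + 1), 1/sqrt(16*u^2 + 16*v^2 + 1)), and the second partials r_uu, r_uv, r_vv. Take dot products:
  L(u, v) = r_uu · N̂ = 0,
  M(u, v) = r_uv · N̂ = 4/sqrt(16*u^2 + 16*v^2 + 1),
  N(u, v) = r_vv · N̂ = 0.
Evaluating at (u, v) = (9/2, 2):
  L = 0, M = 4*sqrt(389)/389, N = 0.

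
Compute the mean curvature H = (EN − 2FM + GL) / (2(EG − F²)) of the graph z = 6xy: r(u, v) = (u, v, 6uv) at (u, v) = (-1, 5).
H = 1080*sqrt(937)/877969

With E = 36*v^2 + 1, F = 36*u*v, G = 36*u^2 + 1, L = 0, M = 6/sqrt(36*u^2 + 36*v^2 + 1), N = 0, assemble
  H = (EN − 2FM + GL) / (2(EG − F²)) = -216*u*v/(36*u^2 + 36*v^2 + 1)^(3/2).
At (u, v) = (-1, 5): H = 1080*sqrt(937)/877969.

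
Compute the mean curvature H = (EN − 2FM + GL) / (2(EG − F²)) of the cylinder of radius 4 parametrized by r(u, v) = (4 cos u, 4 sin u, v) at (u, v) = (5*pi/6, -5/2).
H = -1/8

With E = 16, F = 0, G = 1, L = -4, M = 0, N = 0, assemble
  H = (EN − 2FM + GL) / (2(EG − F²)) = -1/8.
At (u, v) = (5*pi/6, -5/2): H = -1/8.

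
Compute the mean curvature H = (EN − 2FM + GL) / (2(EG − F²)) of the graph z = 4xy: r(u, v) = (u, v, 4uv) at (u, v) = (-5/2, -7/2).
H = -560*sqrt(33)/29403

With E = 16*v^2 + 1, F = 16*u*v, G = 16*u^2 + 1, L = 0, M = 4/sqrt(16*u^2 + 16*v^2 + 1), N = 0, assemble
  H = (EN − 2FM + GL) / (2(EG − F²)) = -64*u*v/(16*u^2 + 16*v^2 + 1)^(3/2).
At (u, v) = (-5/2, -7/2): H = -560*sqrt(33)/29403.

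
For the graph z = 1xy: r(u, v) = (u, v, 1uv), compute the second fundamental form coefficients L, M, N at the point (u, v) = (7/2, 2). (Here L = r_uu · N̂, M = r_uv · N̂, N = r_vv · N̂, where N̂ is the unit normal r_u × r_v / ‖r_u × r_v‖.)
L = 0;  M = 2*sqrt(69)/69;  N = 0

Compute the unit normal N̂(u, v) = (-v/sqrt(u^2 + v^2 + 1), -u/sqrt(u^2 + v^2 + 1), 1/sqrt(u^2 + v^2 + 1)), and the second partials r_uu, r_uv, r_vv. Take dot products:
  L(u, v) = r_uu · N̂ = 0,
  M(u, v) = r_uv · N̂ = 1/sqrt(u^2 + v^2 + 1),
  N(u, v) = r_vv · N̂ = 0.
Evaluating at (u, v) = (7/2, 2):
  L = 0, M = 2*sqrt(69)/69, N = 0.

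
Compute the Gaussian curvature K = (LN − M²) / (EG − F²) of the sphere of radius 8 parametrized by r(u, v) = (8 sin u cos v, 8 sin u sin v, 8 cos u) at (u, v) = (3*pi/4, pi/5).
K = 1/64

Coefficients of the first fundamental form: E = 64, F = 0, G = 64*sin(u)^2.
Coefficients of the second fundamental form: L = -8*sin(u)/Abs(sin(u)), M = 0, N = -8*sin(u)^3/Abs(sin(u)).
Assemble K = (LN − M²)/(EG − F²) = 1/64. At (u, v) = (3*pi/4, pi/5): K = 1/64.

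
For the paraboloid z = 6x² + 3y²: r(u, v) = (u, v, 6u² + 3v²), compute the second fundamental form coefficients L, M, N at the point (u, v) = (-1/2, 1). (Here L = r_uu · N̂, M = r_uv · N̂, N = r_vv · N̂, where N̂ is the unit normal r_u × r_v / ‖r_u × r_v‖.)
L = 12*sqrt(73)/73;  M = 0;  N = 6*sqrt(73)/73

Compute the unit normal N̂(u, v) = (-12*u/sqrt(144*u^2 + 36*v^2 + 1), -6*v/sqrt(144*u^2 + 36*v^2 + 1), 1/sqrt(144*u^2 + 36*v^2 + 1)), and the second partials r_uu, r_uv, r_vv. Take dot products:
  L(u, v) = r_uu · N̂ = 12/sqrt(144*u^2 + 36*v^2 + 1),
  M(u, v) = r_uv · N̂ = 0,
  N(u, v) = r_vv · N̂ = 6/sqrt(144*u^2 + 36*v^2 + 1).
Evaluating at (u, v) = (-1/2, 1):
  L = 12*sqrt(73)/73, M = 0, N = 6*sqrt(73)/73.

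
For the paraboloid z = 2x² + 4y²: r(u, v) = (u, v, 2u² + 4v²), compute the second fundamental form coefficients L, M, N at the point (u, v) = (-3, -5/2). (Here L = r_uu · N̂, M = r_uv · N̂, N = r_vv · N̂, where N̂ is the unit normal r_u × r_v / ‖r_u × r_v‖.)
L = 4*sqrt(545)/545;  M = 0;  N = 8*sqrt(545)/545

Compute the unit normal N̂(u, v) = (-4*u/sqrt(16*u^2 + 64*v^2 + 1), -8*v/sqrt(16*u^2 + 64*v^2 + 1), 1/sqrt(16*u^2 + 64*v^2 + 1)), and the second partials r_uu, r_uv, r_vv. Take dot products:
  L(u, v) = r_uu · N̂ = 4/sqrt(16*u^2 + 64*v^2 + 1),
  M(u, v) = r_uv · N̂ = 0,
  N(u, v) = r_vv · N̂ = 8/sqrt(16*u^2 + 64*v^2 + 1).
Evaluating at (u, v) = (-3, -5/2):
  L = 4*sqrt(545)/545, M = 0, N = 8*sqrt(545)/545.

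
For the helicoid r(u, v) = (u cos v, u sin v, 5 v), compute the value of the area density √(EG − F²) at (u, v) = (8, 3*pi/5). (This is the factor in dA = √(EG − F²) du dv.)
√(EG − F²)|_{(8, 3*pi/5)} = sqrt(89)

E = 1, F = 0, G = u^2 + 25, so EG − F² = u^2 + 25. Taking the positive square root: √(EG − F²) = sqrt(u^2 + 25). At (u, v) = (8, 3*pi/5): sqrt(89).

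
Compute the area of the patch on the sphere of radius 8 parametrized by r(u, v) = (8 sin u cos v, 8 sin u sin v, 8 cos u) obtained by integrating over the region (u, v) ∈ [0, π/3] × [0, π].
Area = 32*pi

Area = ∫∫ √(EG − F²) du dv with √(EG − F²) = 64*Abs(sin(u)). Integrating over [0, π/3] × [0, π] gives 32*pi.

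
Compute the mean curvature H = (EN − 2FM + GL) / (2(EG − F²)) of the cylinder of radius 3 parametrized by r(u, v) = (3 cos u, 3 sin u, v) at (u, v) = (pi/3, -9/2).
H = -1/6

With E = 9, F = 0, G = 1, L = -3, M = 0, N = 0, assemble
  H = (EN − 2FM + GL) / (2(EG − F²)) = -1/6.
At (u, v) = (pi/3, -9/2): H = -1/6.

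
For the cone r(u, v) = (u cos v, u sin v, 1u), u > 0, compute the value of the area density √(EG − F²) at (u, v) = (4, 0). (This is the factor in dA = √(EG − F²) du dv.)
√(EG − F²)|_{(4, 0)} = 4*sqrt(2)

E = 2, F = 0, G = u^2, so EG − F² = 2*u^2. Taking the positive square root: √(EG − F²) = sqrt(2)*Abs(u). At (u, v) = (4, 0): 4*sqrt(2).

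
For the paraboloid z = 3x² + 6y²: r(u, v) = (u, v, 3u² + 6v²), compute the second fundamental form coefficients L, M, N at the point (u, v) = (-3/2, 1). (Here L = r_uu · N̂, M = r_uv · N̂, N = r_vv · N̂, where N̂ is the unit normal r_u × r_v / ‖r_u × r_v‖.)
L = 3*sqrt(226)/113;  M = 0;  N = 6*sqrt(226)/113

Compute the unit normal N̂(u, v) = (-6*u/sqrt(36*u^2 + 144*v^2 + 1), -12*v/sqrt(36*u^2 + 144*v^2 + 1), 1/sqrt(36*u^2 + 144*v^2 + 1)), and the second partials r_uu, r_uv, r_vv. Take dot products:
  L(u, v) = r_uu · N̂ = 6/sqrt(36*u^2 + 144*v^2 + 1),
  M(u, v) = r_uv · N̂ = 0,
  N(u, v) = r_vv · N̂ = 12/sqrt(36*u^2 + 144*v^2 + 1).
Evaluating at (u, v) = (-3/2, 1):
  L = 3*sqrt(226)/113, M = 0, N = 6*sqrt(226)/113.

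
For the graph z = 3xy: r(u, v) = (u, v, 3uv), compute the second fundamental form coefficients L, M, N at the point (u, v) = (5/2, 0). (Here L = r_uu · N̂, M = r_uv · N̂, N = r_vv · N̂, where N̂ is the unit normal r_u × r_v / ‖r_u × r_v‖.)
L = 0;  M = 6*sqrt(229)/229;  N = 0

Compute the unit normal N̂(u, v) = (-3*v/sqrt(9*u^2 + 9*v^2 + 1), -3*u/sqrt(9*u^2 + 9*v^2 + 1), 1/sqrt(9*u^2 + 9*v^2 + 1)), and the second partials r_uu, r_uv, r_vv. Take dot products:
  L(u, v) = r_uu · N̂ = 0,
  M(u, v) = r_uv · N̂ = 3/sqrt(9*u^2 + 9*v^2 + 1),
  N(u, v) = r_vv · N̂ = 0.
Evaluating at (u, v) = (5/2, 0):
  L = 0, M = 6*sqrt(229)/229, N = 0.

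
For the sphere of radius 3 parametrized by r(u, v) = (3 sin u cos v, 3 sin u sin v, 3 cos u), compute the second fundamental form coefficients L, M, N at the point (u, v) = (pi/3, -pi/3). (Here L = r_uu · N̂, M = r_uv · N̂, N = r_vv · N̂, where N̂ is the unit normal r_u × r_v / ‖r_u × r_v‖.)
L = -3;  M = 0;  N = -9/4

Compute the unit normal N̂(u, v) = (sin(u)^2*cos(v)/Abs(sin(u)), sin(u)^2*sin(v)/Abs(sin(u)), sin(2*u)/(2*Abs(sin(u)))), and the second partials r_uu, r_uv, r_vv. Take dot products:
  L(u, v) = r_uu · N̂ = -3*sin(u)/Abs(sin(u)),
  M(u, v) = r_uv · N̂ = 0,
  N(u, v) = r_vv · N̂ = -3*sin(u)^3/Abs(sin(u)).
Evaluating at (u, v) = (pi/3, -pi/3):
  L = -3, M = 0, N = -9/4.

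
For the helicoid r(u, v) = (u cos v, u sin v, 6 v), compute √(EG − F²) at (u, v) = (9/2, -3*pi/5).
√(EG − F²)|_{(9/2, -3*pi/5)} = 15/2

E = 1, F = 0, G = u^2 + 36; EG − F² = u^2 + 36; √(EG − F²) = sqrt(u^2 + 36). At the given point: 15/2.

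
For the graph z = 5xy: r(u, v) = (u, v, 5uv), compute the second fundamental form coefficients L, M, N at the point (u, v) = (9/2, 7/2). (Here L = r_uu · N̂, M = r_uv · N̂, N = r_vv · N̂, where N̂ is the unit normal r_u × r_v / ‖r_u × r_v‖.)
L = 0;  M = 5*sqrt(3254)/1627;  N = 0

Compute the unit normal N̂(u, v) = (-5*v/sqrt(25*u^2 + 25*v^2 + 1), -5*u/sqrt(25*u^2 + 25*v^2 + 1), 1/sqrt(25*u^2 + 25*v^2 + 1)), and the second partials r_uu, r_uv, r_vv. Take dot products:
  L(u, v) = r_uu · N̂ = 0,
  M(u, v) = r_uv · N̂ = 5/sqrt(25*u^2 + 25*v^2 + 1),
  N(u, v) = r_vv · N̂ = 0.
Evaluating at (u, v) = (9/2, 7/2):
  L = 0, M = 5*sqrt(3254)/1627, N = 0.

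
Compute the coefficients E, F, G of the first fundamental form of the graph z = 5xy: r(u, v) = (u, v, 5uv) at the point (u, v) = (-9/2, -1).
E = 26;  F = 225/2;  G = 2029/4

Partials: r_u = (1, 0, 5*v), r_v = (0, 1, 5*u). As functions of (u, v):
  E = r_u · r_u = 25*v^2 + 1,
  F = r_u · r_v = 25*u*v,
  G = r_v · r_v = 25*u^2 + 1.
Evaluating at (u, v) = (-9/2, -1): E = 26, F = 225/2, G = 2029/4.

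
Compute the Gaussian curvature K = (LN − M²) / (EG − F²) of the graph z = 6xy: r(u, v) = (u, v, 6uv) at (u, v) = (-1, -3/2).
K = -9/3481

Coefficients of the first fundamental form: E = 36*v^2 + 1, F = 36*u*v, G = 36*u^2 + 1.
Coefficients of the second fundamental form: L = 0, M = 6/sqrt(36*u^2 + 36*v^2 + 1), N = 0.
Assemble K = (LN − M²)/(EG − F²) = -36/(1296*u^4 + 2592*u^2*v^2 + 72*u^2 + 1296*v^4 + 72*v^2 + 1). At (u, v) = (-1, -3/2): K = -9/3481.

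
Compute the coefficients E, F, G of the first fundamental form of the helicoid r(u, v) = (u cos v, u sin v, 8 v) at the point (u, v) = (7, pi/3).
E = 1;  F = 0;  G = 113

Partials: r_u = (cos(v), sin(v), 0), r_v = (-u*sin(v), u*cos(v), 8). As functions of (u, v):
  E = r_u · r_u = 1,
  F = r_u · r_v = 0,
  G = r_v · r_v = u^2 + 64.
Evaluating at (u, v) = (7, pi/3): E = 1, F = 0, G = 113.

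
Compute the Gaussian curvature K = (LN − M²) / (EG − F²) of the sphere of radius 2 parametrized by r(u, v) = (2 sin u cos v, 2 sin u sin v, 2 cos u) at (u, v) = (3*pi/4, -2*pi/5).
K = 1/4

Coefficients of the first fundamental form: E = 4, F = 0, G = 4*sin(u)^2.
Coefficients of the second fundamental form: L = -2*sin(u)/Abs(sin(u)), M = 0, N = -2*sin(u)^3/Abs(sin(u)).
Assemble K = (LN − M²)/(EG − F²) = 1/4. At (u, v) = (3*pi/4, -2*pi/5): K = 1/4.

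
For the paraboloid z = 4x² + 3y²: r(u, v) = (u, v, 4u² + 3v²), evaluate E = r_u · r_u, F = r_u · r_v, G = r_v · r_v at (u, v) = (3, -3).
E = 577;  F = -432;  G = 325

Partials: r_u = (1, 0, 8*u), r_v = (0, 1, 6*v). As functions of (u, v):
  E = r_u · r_u = 64*u^2 + 1,
  F = r_u · r_v = 48*u*v,
  G = r_v · r_v = 36*v^2 + 1.
Evaluating at (u, v) = (3, -3): E = 577, F = -432, G = 325.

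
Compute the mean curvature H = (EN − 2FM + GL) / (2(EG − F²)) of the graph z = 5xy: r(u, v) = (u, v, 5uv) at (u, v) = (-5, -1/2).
H = -2500*sqrt(281)/2131947

With E = 25*v^2 + 1, F = 25*u*v, G = 25*u^2 + 1, L = 0, M = 5/sqrt(25*u^2 + 25*v^2 + 1), N = 0, assemble
  H = (EN − 2FM + GL) / (2(EG − F²)) = -125*u*v/(25*u^2 + 25*v^2 + 1)^(3/2).
At (u, v) = (-5, -1/2): H = -2500*sqrt(281)/2131947.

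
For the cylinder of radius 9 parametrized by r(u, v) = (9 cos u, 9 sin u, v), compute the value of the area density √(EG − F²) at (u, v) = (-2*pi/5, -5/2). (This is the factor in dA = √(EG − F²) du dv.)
√(EG − F²)|_{(-2*pi/5, -5/2)} = 9

E = 81, F = 0, G = 1, so EG − F² = 81. Taking the positive square root: √(EG − F²) = 9. At (u, v) = (-2*pi/5, -5/2): 9.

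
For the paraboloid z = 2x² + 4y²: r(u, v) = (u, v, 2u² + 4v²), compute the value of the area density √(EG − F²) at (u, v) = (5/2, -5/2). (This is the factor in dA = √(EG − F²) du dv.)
√(EG − F²)|_{(5/2, -5/2)} = sqrt(501)

E = 16*u^2 + 1, F = 32*u*v, G = 64*v^2 + 1, so EG − F² = 16*u^2 + 64*v^2 + 1. Taking the positive square root: √(EG − F²) = sqrt(16*u^2 + 64*v^2 + 1). At (u, v) = (5/2, -5/2): sqrt(501).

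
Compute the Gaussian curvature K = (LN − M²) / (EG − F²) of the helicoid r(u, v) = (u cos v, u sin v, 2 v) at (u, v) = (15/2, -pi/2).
K = -64/58081

Coefficients of the first fundamental form: E = 1, F = 0, G = u^2 + 4.
Coefficients of the second fundamental form: L = 0, M = -2/sqrt(u^2 + 4), N = 0.
Assemble K = (LN − M²)/(EG − F²) = -4/(u^2 + 4)^2. At (u, v) = (15/2, -pi/2): K = -64/58081.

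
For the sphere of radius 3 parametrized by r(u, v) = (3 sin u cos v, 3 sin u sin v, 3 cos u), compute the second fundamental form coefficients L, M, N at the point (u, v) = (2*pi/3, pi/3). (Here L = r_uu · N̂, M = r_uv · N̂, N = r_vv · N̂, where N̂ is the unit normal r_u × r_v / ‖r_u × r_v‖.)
L = -3;  M = 0;  N = -9/4

Compute the unit normal N̂(u, v) = (sin(u)^2*cos(v)/Abs(sin(u)), sin(u)^2*sin(v)/Abs(sin(u)), sin(2*u)/(2*Abs(sin(u)))), and the second partials r_uu, r_uv, r_vv. Take dot products:
  L(u, v) = r_uu · N̂ = -3*sin(u)/Abs(sin(u)),
  M(u, v) = r_uv · N̂ = 0,
  N(u, v) = r_vv · N̂ = -3*sin(u)^3/Abs(sin(u)).
Evaluating at (u, v) = (2*pi/3, pi/3):
  L = -3, M = 0, N = -9/4.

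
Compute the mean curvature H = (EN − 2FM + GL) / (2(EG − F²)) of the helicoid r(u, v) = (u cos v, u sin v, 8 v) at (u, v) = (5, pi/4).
H = 0

With E = 1, F = 0, G = u^2 + 64, L = 0, M = -8/sqrt(u^2 + 64), N = 0, assemble
  H = (EN − 2FM + GL) / (2(EG − F²)) = 0.
At (u, v) = (5, pi/4): H = 0.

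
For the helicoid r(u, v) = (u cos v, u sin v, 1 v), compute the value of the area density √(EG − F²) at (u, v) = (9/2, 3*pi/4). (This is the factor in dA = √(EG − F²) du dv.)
√(EG − F²)|_{(9/2, 3*pi/4)} = sqrt(85)/2

E = 1, F = 0, G = u^2 + 1, so EG − F² = u^2 + 1. Taking the positive square root: √(EG − F²) = sqrt(u^2 + 1). At (u, v) = (9/2, 3*pi/4): sqrt(85)/2.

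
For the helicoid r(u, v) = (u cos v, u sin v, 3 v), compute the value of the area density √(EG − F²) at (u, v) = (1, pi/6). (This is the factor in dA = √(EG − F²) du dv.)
√(EG − F²)|_{(1, pi/6)} = sqrt(10)

E = 1, F = 0, G = u^2 + 9, so EG − F² = u^2 + 9. Taking the positive square root: √(EG − F²) = sqrt(u^2 + 9). At (u, v) = (1, pi/6): sqrt(10).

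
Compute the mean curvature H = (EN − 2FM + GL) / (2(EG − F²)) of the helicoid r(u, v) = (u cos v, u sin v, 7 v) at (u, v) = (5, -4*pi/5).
H = 0

With E = 1, F = 0, G = u^2 + 49, L = 0, M = -7/sqrt(u^2 + 49), N = 0, assemble
  H = (EN − 2FM + GL) / (2(EG − F²)) = 0.
At (u, v) = (5, -4*pi/5): H = 0.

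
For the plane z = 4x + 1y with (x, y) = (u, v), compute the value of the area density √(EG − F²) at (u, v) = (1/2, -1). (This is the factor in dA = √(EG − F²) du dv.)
√(EG − F²)|_{(1/2, -1)} = 3*sqrt(2)

E = 17, F = 4, G = 2, so EG − F² = 18. Taking the positive square root: √(EG − F²) = 3*sqrt(2). At (u, v) = (1/2, -1): 3*sqrt(2).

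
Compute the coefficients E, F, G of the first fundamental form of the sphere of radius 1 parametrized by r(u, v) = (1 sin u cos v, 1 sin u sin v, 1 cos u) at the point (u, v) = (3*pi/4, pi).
E = 1;  F = 0;  G = 1/2

Partials: r_u = (cos(u)*cos(v), sin(v)*cos(u), -sin(u)), r_v = (-sin(u)*sin(v), sin(u)*cos(v), 0). As functions of (u, v):
  E = r_u · r_u = 1,
  F = r_u · r_v = 0,
  G = r_v · r_v = sin(u)^2.
Evaluating at (u, v) = (3*pi/4, pi): E = 1, F = 0, G = 1/2.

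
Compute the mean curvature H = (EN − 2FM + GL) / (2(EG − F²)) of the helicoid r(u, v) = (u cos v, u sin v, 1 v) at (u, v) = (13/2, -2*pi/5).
H = 0

With E = 1, F = 0, G = u^2 + 1, L = 0, M = -1/sqrt(u^2 + 1), N = 0, assemble
  H = (EN − 2FM + GL) / (2(EG − F²)) = 0.
At (u, v) = (13/2, -2*pi/5): H = 0.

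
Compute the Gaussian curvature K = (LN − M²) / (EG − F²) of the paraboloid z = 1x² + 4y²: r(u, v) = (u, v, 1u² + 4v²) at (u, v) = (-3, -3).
K = 16/375769

Coefficients of the first fundamental form: E = 4*u^2 + 1, F = 16*u*v, G = 64*v^2 + 1.
Coefficients of the second fundamental form: L = 2/sqrt(4*u^2 + 64*v^2 + 1), M = 0, N = 8/sqrt(4*u^2 + 64*v^2 + 1).
Assemble K = (LN − M²)/(EG − F²) = 16/(16*u^4 + 512*u^2*v^2 + 8*u^2 + 4096*v^4 + 128*v^2 + 1). At (u, v) = (-3, -3): K = 16/375769.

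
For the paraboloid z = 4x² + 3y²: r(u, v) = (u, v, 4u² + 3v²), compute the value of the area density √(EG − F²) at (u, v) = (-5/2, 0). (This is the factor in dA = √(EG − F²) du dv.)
√(EG − F²)|_{(-5/2, 0)} = sqrt(401)

E = 64*u^2 + 1, F = 48*u*v, G = 36*v^2 + 1, so EG − F² = 64*u^2 + 36*v^2 + 1. Taking the positive square root: √(EG − F²) = sqrt(64*u^2 + 36*v^2 + 1). At (u, v) = (-5/2, 0): sqrt(401).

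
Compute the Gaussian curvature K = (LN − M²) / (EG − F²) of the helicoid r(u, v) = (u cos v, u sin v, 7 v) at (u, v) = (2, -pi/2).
K = -49/2809

Coefficients of the first fundamental form: E = 1, F = 0, G = u^2 + 49.
Coefficients of the second fundamental form: L = 0, M = -7/sqrt(u^2 + 49), N = 0.
Assemble K = (LN − M²)/(EG − F²) = -49/(u^2 + 49)^2. At (u, v) = (2, -pi/2): K = -49/2809.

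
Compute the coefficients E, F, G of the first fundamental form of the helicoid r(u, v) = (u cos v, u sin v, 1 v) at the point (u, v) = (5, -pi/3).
E = 1;  F = 0;  G = 26

Partials: r_u = (cos(v), sin(v), 0), r_v = (-u*sin(v), u*cos(v), 1). As functions of (u, v):
  E = r_u · r_u = 1,
  F = r_u · r_v = 0,
  G = r_v · r_v = u^2 + 1.
Evaluating at (u, v) = (5, -pi/3): E = 1, F = 0, G = 26.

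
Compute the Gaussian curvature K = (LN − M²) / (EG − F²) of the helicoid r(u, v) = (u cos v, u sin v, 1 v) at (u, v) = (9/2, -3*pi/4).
K = -16/7225

Coefficients of the first fundamental form: E = 1, F = 0, G = u^2 + 1.
Coefficients of the second fundamental form: L = 0, M = -1/sqrt(u^2 + 1), N = 0.
Assemble K = (LN − M²)/(EG − F²) = -1/(u^2 + 1)^2. At (u, v) = (9/2, -3*pi/4): K = -16/7225.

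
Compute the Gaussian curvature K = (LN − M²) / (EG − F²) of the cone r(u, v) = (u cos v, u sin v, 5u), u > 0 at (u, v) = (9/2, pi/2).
K = 0

Coefficients of the first fundamental form: E = 26, F = 0, G = u^2.
Coefficients of the second fundamental form: L = 0, M = 0, N = 5*sqrt(26)*u^2/(26*Abs(u)).
Assemble K = (LN − M²)/(EG − F²) = 0. At (u, v) = (9/2, pi/2): K = 0.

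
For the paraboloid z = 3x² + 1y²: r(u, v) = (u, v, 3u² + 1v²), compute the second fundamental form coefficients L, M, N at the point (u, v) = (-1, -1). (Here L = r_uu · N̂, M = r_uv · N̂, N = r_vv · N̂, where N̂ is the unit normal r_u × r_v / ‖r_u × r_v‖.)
L = 6*sqrt(41)/41;  M = 0;  N = 2*sqrt(41)/41

Compute the unit normal N̂(u, v) = (-6*u/sqrt(36*u^2 + 4*v^2 + 1), -2*v/sqrt(36*u^2 + 4*v^2 + 1), 1/sqrt(36*u^2 + 4*v^2 + 1)), and the second partials r_uu, r_uv, r_vv. Take dot products:
  L(u, v) = r_uu · N̂ = 6/sqrt(36*u^2 + 4*v^2 + 1),
  M(u, v) = r_uv · N̂ = 0,
  N(u, v) = r_vv · N̂ = 2/sqrt(36*u^2 + 4*v^2 + 1).
Evaluating at (u, v) = (-1, -1):
  L = 6*sqrt(41)/41, M = 0, N = 2*sqrt(41)/41.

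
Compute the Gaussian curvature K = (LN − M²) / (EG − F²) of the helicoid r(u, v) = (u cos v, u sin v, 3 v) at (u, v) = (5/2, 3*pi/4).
K = -144/3721

Coefficients of the first fundamental form: E = 1, F = 0, G = u^2 + 9.
Coefficients of the second fundamental form: L = 0, M = -3/sqrt(u^2 + 9), N = 0.
Assemble K = (LN − M²)/(EG − F²) = -9/(u^2 + 9)^2. At (u, v) = (5/2, 3*pi/4): K = -144/3721.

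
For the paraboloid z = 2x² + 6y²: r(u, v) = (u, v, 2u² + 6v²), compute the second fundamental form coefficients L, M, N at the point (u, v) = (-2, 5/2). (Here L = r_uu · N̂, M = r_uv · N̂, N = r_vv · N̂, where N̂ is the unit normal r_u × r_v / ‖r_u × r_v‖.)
L = 4*sqrt(965)/965;  M = 0;  N = 12*sqrt(965)/965

Compute the unit normal N̂(u, v) = (-4*u/sqrt(16*u^2 + 144*v^2 + 1), -12*v/sqrt(16*u^2 + 144*v^2 + 1), 1/sqrt(16*u^2 + 144*v^2 + 1)), and the second partials r_uu, r_uv, r_vv. Take dot products:
  L(u, v) = r_uu · N̂ = 4/sqrt(16*u^2 + 144*v^2 + 1),
  M(u, v) = r_uv · N̂ = 0,
  N(u, v) = r_vv · N̂ = 12/sqrt(16*u^2 + 144*v^2 + 1).
Evaluating at (u, v) = (-2, 5/2):
  L = 4*sqrt(965)/965, M = 0, N = 12*sqrt(965)/965.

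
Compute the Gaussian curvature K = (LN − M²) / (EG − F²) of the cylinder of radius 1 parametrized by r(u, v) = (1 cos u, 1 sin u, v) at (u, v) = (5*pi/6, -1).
K = 0

Coefficients of the first fundamental form: E = 1, F = 0, G = 1.
Coefficients of the second fundamental form: L = -1, M = 0, N = 0.
Assemble K = (LN − M²)/(EG − F²) = 0. At (u, v) = (5*pi/6, -1): K = 0.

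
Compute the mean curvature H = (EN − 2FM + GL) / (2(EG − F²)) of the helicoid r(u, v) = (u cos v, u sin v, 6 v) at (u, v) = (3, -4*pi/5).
H = 0

With E = 1, F = 0, G = u^2 + 36, L = 0, M = -6/sqrt(u^2 + 36), N = 0, assemble
  H = (EN − 2FM + GL) / (2(EG − F²)) = 0.
At (u, v) = (3, -4*pi/5): H = 0.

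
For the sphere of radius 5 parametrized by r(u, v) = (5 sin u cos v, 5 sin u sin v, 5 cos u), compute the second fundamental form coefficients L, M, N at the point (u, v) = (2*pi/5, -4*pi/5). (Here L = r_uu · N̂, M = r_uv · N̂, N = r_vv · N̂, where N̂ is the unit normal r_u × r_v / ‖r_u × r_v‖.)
L = -5;  M = 0;  N = -25/8 - 5*sqrt(5)/8

Compute the unit normal N̂(u, v) = (sin(u)^2*cos(v)/Abs(sin(u)), sin(u)^2*sin(v)/Abs(sin(u)), sin(2*u)/(2*Abs(sin(u)))), and the second partials r_uu, r_uv, r_vv. Take dot products:
  L(u, v) = r_uu · N̂ = -5*sin(u)/Abs(sin(u)),
  M(u, v) = r_uv · N̂ = 0,
  N(u, v) = r_vv · N̂ = -5*sin(u)^3/Abs(sin(u)).
Evaluating at (u, v) = (2*pi/5, -4*pi/5):
  L = -5, M = 0, N = -25/8 - 5*sqrt(5)/8.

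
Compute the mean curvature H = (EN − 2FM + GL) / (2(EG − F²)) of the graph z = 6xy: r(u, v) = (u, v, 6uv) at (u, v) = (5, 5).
H = -5400*sqrt(1801)/3243601

With E = 36*v^2 + 1, F = 36*u*v, G = 36*u^2 + 1, L = 0, M = 6/sqrt(36*u^2 + 36*v^2 + 1), N = 0, assemble
  H = (EN − 2FM + GL) / (2(EG − F²)) = -216*u*v/(36*u^2 + 36*v^2 + 1)^(3/2).
At (u, v) = (5, 5): H = -5400*sqrt(1801)/3243601.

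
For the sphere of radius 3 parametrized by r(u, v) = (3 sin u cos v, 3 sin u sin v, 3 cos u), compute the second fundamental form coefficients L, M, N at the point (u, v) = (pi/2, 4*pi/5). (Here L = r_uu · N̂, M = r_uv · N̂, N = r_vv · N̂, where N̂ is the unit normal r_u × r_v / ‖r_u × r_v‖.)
L = -3;  M = 0;  N = -3

Compute the unit normal N̂(u, v) = (sin(u)^2*cos(v)/Abs(sin(u)), sin(u)^2*sin(v)/Abs(sin(u)), sin(2*u)/(2*Abs(sin(u)))), and the second partials r_uu, r_uv, r_vv. Take dot products:
  L(u, v) = r_uu · N̂ = -3*sin(u)/Abs(sin(u)),
  M(u, v) = r_uv · N̂ = 0,
  N(u, v) = r_vv · N̂ = -3*sin(u)^3/Abs(sin(u)).
Evaluating at (u, v) = (pi/2, 4*pi/5):
  L = -3, M = 0, N = -3.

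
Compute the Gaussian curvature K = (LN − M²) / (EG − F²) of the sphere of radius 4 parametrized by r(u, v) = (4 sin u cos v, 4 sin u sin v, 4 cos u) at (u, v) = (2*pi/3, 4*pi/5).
K = 1/16

Coefficients of the first fundamental form: E = 16, F = 0, G = 16*sin(u)^2.
Coefficients of the second fundamental form: L = -4*sin(u)/Abs(sin(u)), M = 0, N = -4*sin(u)^3/Abs(sin(u)).
Assemble K = (LN − M²)/(EG − F²) = 1/16. At (u, v) = (2*pi/3, 4*pi/5): K = 1/16.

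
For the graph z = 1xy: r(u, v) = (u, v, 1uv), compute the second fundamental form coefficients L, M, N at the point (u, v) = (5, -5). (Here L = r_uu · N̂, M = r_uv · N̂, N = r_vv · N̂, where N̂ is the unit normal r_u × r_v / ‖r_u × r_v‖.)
L = 0;  M = sqrt(51)/51;  N = 0

Compute the unit normal N̂(u, v) = (-v/sqrt(u^2 + v^2 + 1), -u/sqrt(u^2 + v^2 + 1), 1/sqrt(u^2 + v^2 + 1)), and the second partials r_uu, r_uv, r_vv. Take dot products:
  L(u, v) = r_uu · N̂ = 0,
  M(u, v) = r_uv · N̂ = 1/sqrt(u^2 + v^2 + 1),
  N(u, v) = r_vv · N̂ = 0.
Evaluating at (u, v) = (5, -5):
  L = 0, M = sqrt(51)/51, N = 0.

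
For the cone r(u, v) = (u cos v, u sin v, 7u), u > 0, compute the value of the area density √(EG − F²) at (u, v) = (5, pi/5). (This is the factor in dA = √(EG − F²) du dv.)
√(EG − F²)|_{(5, pi/5)} = 25*sqrt(2)

E = 50, F = 0, G = u^2, so EG − F² = 50*u^2. Taking the positive square root: √(EG − F²) = 5*sqrt(2)*Abs(u). At (u, v) = (5, pi/5): 25*sqrt(2).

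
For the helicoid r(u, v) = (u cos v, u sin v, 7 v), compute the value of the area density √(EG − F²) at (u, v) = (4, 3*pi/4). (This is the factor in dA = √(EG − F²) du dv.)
√(EG − F²)|_{(4, 3*pi/4)} = sqrt(65)

E = 1, F = 0, G = u^2 + 49, so EG − F² = u^2 + 49. Taking the positive square root: √(EG − F²) = sqrt(u^2 + 49). At (u, v) = (4, 3*pi/4): sqrt(65).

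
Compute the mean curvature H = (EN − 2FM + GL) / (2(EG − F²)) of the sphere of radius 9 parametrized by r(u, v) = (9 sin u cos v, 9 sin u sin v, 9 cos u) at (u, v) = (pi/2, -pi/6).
H = -1/9

With E = 81, F = 0, G = 81*sin(u)^2, L = -9*sin(u)/Abs(sin(u)), M = 0, N = -9*sin(u)^3/Abs(sin(u)), assemble
  H = (EN − 2FM + GL) / (2(EG − F²)) = -sin(u)/(9*Abs(sin(u))).
At (u, v) = (pi/2, -pi/6): H = -1/9.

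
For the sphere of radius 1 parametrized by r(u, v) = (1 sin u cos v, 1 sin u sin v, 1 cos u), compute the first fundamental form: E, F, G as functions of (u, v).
E = 1;  F = 0;  G = sin(u)^2

Compute partials: r_u = (cos(u)*cos(v), sin(v)*cos(u), -sin(u)), r_v = (-sin(u)*sin(v), sin(u)*cos(v), 0). Then
  E = r_u · r_u = 1,
  F = r_u · r_v = 0,
  G = r_v · r_v = sin(u)^2.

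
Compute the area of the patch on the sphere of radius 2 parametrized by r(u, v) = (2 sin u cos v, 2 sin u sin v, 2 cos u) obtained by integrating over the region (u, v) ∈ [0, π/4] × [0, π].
Area = 2*pi*(2 - sqrt(2))

Area = ∫∫ √(EG − F²) du dv with √(EG − F²) = 4*Abs(sin(u)). Integrating over [0, π/4] × [0, π] gives 2*pi*(2 - sqrt(2)).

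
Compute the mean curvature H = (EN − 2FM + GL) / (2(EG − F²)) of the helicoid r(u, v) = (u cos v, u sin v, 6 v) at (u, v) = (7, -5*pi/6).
H = 0

With E = 1, F = 0, G = u^2 + 36, L = 0, M = -6/sqrt(u^2 + 36), N = 0, assemble
  H = (EN − 2FM + GL) / (2(EG − F²)) = 0.
At (u, v) = (7, -5*pi/6): H = 0.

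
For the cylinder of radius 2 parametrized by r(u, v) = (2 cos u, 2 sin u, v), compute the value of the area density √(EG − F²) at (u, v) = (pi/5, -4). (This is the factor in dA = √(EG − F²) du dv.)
√(EG − F²)|_{(pi/5, -4)} = 2

E = 4, F = 0, G = 1, so EG − F² = 4. Taking the positive square root: √(EG − F²) = 2. At (u, v) = (pi/5, -4): 2.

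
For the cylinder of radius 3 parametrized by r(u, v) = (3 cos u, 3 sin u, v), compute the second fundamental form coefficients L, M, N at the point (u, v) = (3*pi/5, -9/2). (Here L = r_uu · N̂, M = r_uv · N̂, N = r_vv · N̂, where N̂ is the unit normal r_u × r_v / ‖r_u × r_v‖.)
L = -3;  M = 0;  N = 0

Compute the unit normal N̂(u, v) = (cos(u), sin(u), 0), and the second partials r_uu, r_uv, r_vv. Take dot products:
  L(u, v) = r_uu · N̂ = -3,
  M(u, v) = r_uv · N̂ = 0,
  N(u, v) = r_vv · N̂ = 0.
Evaluating at (u, v) = (3*pi/5, -9/2):
  L = -3, M = 0, N = 0.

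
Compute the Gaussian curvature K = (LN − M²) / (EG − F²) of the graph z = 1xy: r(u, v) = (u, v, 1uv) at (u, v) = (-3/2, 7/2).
K = -4/961

Coefficients of the first fundamental form: E = v^2 + 1, F = u*v, G = u^2 + 1.
Coefficients of the second fundamental form: L = 0, M = 1/sqrt(u^2 + v^2 + 1), N = 0.
Assemble K = (LN − M²)/(EG − F²) = 1/((u^2*v^2 - (u^2 + 1)*(v^2 + 1))*(u^2 + v^2 + 1)). At (u, v) = (-3/2, 7/2): K = -4/961.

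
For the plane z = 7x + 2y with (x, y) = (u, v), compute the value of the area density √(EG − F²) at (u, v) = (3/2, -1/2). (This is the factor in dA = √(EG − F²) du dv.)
√(EG − F²)|_{(3/2, -1/2)} = 3*sqrt(6)

E = 50, F = 14, G = 5, so EG − F² = 54. Taking the positive square root: √(EG − F²) = 3*sqrt(6). At (u, v) = (3/2, -1/2): 3*sqrt(6).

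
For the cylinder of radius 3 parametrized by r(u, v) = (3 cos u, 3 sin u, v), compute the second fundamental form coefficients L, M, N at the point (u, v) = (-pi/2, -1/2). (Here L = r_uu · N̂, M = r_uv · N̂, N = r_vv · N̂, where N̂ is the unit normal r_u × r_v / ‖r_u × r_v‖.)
L = -3;  M = 0;  N = 0

Compute the unit normal N̂(u, v) = (cos(u), sin(u), 0), and the second partials r_uu, r_uv, r_vv. Take dot products:
  L(u, v) = r_uu · N̂ = -3,
  M(u, v) = r_uv · N̂ = 0,
  N(u, v) = r_vv · N̂ = 0.
Evaluating at (u, v) = (-pi/2, -1/2):
  L = -3, M = 0, N = 0.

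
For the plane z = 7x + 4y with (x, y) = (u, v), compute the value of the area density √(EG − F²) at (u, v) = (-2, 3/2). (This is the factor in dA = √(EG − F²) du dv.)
√(EG − F²)|_{(-2, 3/2)} = sqrt(66)

E = 50, F = 28, G = 17, so EG − F² = 66. Taking the positive square root: √(EG − F²) = sqrt(66). At (u, v) = (-2, 3/2): sqrt(66).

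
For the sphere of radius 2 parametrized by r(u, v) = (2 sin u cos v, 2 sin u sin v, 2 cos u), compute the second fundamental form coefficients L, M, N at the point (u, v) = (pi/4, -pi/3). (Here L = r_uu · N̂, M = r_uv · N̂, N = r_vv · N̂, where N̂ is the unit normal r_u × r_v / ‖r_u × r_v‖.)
L = -2;  M = 0;  N = -1

Compute the unit normal N̂(u, v) = (sin(u)^2*cos(v)/Abs(sin(u)), sin(u)^2*sin(v)/Abs(sin(u)), sin(2*u)/(2*Abs(sin(u)))), and the second partials r_uu, r_uv, r_vv. Take dot products:
  L(u, v) = r_uu · N̂ = -2*sin(u)/Abs(sin(u)),
  M(u, v) = r_uv · N̂ = 0,
  N(u, v) = r_vv · N̂ = -2*sin(u)^3/Abs(sin(u)).
Evaluating at (u, v) = (pi/4, -pi/3):
  L = -2, M = 0, N = -1.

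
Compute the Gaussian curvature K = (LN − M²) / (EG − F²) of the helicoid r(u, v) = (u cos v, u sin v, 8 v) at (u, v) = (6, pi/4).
K = -4/625

Coefficients of the first fundamental form: E = 1, F = 0, G = u^2 + 64.
Coefficients of the second fundamental form: L = 0, M = -8/sqrt(u^2 + 64), N = 0.
Assemble K = (LN − M²)/(EG − F²) = -64/(u^2 + 64)^2. At (u, v) = (6, pi/4): K = -4/625.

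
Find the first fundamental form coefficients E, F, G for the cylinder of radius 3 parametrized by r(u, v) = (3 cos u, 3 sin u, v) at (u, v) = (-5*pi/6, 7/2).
E = 9;  F = 0;  G = 1

Partials: r_u = (-3*sin(u), 3*cos(u), 0), r_v = (0, 0, 1). As functions of (u, v):
  E = r_u · r_u = 9,
  F = r_u · r_v = 0,
  G = r_v · r_v = 1.
Evaluating at (u, v) = (-5*pi/6, 7/2): E = 9, F = 0, G = 1.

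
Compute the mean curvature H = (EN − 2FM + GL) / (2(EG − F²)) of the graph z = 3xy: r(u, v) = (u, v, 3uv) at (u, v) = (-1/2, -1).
H = -108/343

With E = 9*v^2 + 1, F = 9*u*v, G = 9*u^2 + 1, L = 0, M = 3/sqrt(9*u^2 + 9*v^2 + 1), N = 0, assemble
  H = (EN − 2FM + GL) / (2(EG − F²)) = -27*u*v/(9*u^2 + 9*v^2 + 1)^(3/2).
At (u, v) = (-1/2, -1): H = -108/343.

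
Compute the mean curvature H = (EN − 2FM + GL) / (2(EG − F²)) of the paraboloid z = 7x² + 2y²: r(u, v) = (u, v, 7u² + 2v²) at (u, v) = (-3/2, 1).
H = 1003*sqrt(458)/209764

With E = 196*u^2 + 1, F = 56*u*v, G = 16*v^2 + 1, L = 14/sqrt(196*u^2 + 16*v^2 + 1), M = 0, N = 4/sqrt(196*u^2 + 16*v^2 + 1), assemble
  H = (EN − 2FM + GL) / (2(EG − F²)) = (392*u^2 + 112*v^2 + 9)/(196*u^2 + 16*v^2 + 1)^(3/2).
At (u, v) = (-3/2, 1): H = 1003*sqrt(458)/209764.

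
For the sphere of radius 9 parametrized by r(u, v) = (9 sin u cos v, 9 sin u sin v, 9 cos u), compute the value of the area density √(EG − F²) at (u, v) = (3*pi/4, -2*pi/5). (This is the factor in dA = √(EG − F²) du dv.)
√(EG − F²)|_{(3*pi/4, -2*pi/5)} = 81*sqrt(2)/2

E = 81, F = 0, G = 81*sin(u)^2, so EG − F² = 6561*sin(u)^2. Taking the positive square root: √(EG − F²) = 81*Abs(sin(u)). At (u, v) = (3*pi/4, -2*pi/5): 81*sqrt(2)/2.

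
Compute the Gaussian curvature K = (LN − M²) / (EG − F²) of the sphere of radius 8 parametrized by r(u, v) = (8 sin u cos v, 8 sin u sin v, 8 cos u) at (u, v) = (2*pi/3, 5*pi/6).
K = 1/64

Coefficients of the first fundamental form: E = 64, F = 0, G = 64*sin(u)^2.
Coefficients of the second fundamental form: L = -8*sin(u)/Abs(sin(u)), M = 0, N = -8*sin(u)^3/Abs(sin(u)).
Assemble K = (LN − M²)/(EG − F²) = 1/64. At (u, v) = (2*pi/3, 5*pi/6): K = 1/64.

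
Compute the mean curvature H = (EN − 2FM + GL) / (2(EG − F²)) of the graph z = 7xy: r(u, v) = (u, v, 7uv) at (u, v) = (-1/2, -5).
H = -6860*sqrt(4953)/24532209

With E = 49*v^2 + 1, F = 49*u*v, G = 49*u^2 + 1, L = 0, M = 7/sqrt(49*u^2 + 49*v^2 + 1), N = 0, assemble
  H = (EN − 2FM + GL) / (2(EG − F²)) = -343*u*v/(49*u^2 + 49*v^2 + 1)^(3/2).
At (u, v) = (-1/2, -5): H = -6860*sqrt(4953)/24532209.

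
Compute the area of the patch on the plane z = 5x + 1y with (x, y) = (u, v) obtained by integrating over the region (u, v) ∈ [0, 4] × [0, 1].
Area = 12*sqrt(3)

Area = ∫∫ √(EG − F²) du dv with √(EG − F²) = 3*sqrt(3). Integrating over [0, 4] × [0, 1] gives 12*sqrt(3).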